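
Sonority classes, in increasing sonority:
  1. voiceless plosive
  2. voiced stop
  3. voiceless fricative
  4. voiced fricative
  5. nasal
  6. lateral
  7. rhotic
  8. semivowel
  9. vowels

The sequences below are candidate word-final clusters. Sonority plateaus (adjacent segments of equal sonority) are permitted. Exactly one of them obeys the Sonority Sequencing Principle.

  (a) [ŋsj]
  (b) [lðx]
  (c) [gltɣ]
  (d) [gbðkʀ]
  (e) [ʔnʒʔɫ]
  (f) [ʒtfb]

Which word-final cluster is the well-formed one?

(a) [ŋsj]: profile 5-3-8 — violates.
(b) [lðx]: profile 6-4-3 — obeys.
(c) [gltɣ]: profile 2-6-1-4 — violates.
(d) [gbðkʀ]: profile 2-2-4-1-7 — violates.
(e) [ʔnʒʔɫ]: profile 1-5-4-1-6 — violates.
(f) [ʒtfb]: profile 4-1-3-2 — violates.

b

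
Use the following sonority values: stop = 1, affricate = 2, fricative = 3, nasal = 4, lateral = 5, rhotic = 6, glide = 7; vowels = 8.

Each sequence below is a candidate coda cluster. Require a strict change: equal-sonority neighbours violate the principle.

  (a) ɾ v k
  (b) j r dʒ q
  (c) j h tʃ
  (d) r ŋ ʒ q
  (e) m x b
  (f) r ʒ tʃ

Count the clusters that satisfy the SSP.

6

(a) sonority 6-3-1: well-formed.
(b) sonority 7-6-2-1: well-formed.
(c) sonority 7-3-2: well-formed.
(d) sonority 6-4-3-1: well-formed.
(e) sonority 4-3-1: well-formed.
(f) sonority 6-3-2: well-formed.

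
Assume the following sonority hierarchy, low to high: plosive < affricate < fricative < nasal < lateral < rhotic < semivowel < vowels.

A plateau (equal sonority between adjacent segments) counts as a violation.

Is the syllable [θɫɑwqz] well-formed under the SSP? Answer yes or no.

no

Onset: /θ/ is a fricative (sonority 3), /ɫ/ is a lateral (sonority 5); then the nucleus /ɑ/ (sonority 8).
Onset profile 3-5-8 — rises to the nucleus.
Coda: /w/ is a semivowel (sonority 7), /q/ is a plosive (sonority 1), /z/ is a fricative (sonority 3).
Coda profile 8-7-1-3 — does not strictly fall throughout.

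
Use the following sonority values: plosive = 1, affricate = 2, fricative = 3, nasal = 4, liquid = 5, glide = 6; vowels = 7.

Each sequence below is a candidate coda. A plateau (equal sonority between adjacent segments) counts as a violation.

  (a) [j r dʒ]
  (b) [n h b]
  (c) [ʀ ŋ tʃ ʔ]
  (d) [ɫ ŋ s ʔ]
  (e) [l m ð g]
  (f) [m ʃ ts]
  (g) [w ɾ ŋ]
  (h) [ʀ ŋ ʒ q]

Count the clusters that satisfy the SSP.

8

(a) sonority 6-5-2: well-formed.
(b) sonority 4-3-1: well-formed.
(c) sonority 5-4-2-1: well-formed.
(d) sonority 5-4-3-1: well-formed.
(e) sonority 5-4-3-1: well-formed.
(f) sonority 4-3-2: well-formed.
(g) sonority 6-5-4: well-formed.
(h) sonority 5-4-3-1: well-formed.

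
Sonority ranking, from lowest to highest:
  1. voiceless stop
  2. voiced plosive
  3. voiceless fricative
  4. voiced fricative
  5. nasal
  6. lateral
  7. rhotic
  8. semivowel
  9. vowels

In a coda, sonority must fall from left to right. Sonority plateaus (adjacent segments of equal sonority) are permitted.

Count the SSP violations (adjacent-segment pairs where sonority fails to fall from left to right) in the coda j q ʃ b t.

1

/j/: semivowel = 8.
/q/: voiceless stop = 1.
/ʃ/: voiceless fricative = 3.
/b/: voiced plosive = 2.
/t/: voiceless stop = 1.
/j/→/q/: 8→1 (falls) — ok.
/q/→/ʃ/: 1→3 (does not fall) — violation.
/ʃ/→/b/: 3→2 (falls) — ok.
/b/→/t/: 2→1 (falls) — ok.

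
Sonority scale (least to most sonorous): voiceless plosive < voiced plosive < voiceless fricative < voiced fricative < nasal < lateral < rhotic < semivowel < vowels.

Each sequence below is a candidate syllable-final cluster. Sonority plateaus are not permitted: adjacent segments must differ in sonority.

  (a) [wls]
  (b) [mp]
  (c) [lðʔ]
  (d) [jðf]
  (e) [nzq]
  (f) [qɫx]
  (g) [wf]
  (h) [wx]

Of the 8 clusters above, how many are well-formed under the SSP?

(a) sonority 8-6-3: well-formed.
(b) sonority 5-1: well-formed.
(c) sonority 6-4-1: well-formed.
(d) sonority 8-4-3: well-formed.
(e) sonority 5-4-1: well-formed.
(f) sonority 1-6-3: ill-formed.
(g) sonority 8-3: well-formed.
(h) sonority 8-3: well-formed.

7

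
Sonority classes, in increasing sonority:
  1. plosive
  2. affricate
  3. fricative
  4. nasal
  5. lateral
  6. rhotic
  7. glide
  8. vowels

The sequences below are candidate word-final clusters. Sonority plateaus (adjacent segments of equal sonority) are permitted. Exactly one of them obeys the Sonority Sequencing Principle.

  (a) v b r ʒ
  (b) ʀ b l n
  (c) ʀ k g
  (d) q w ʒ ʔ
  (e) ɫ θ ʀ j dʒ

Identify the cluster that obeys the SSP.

c

(a) 3-1-6-3 → violates
(b) 6-1-5-4 → violates
(c) 6-1-1 → obeys
(d) 1-7-3-1 → violates
(e) 5-3-6-7-2 → violates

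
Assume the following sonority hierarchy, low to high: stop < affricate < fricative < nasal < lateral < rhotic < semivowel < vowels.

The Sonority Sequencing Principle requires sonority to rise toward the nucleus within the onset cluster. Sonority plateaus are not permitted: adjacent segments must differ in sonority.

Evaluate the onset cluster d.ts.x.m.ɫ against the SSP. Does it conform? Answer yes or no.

/d/ is a stop (sonority 1).
/ts/ is an affricate (sonority 2).
/x/ is a fricative (sonority 3).
/m/ is a nasal (sonority 4).
/ɫ/ is a lateral (sonority 5).
The profile 1-2-3-4-5 strictly rises, so the onset cluster satisfies the SSP.

yes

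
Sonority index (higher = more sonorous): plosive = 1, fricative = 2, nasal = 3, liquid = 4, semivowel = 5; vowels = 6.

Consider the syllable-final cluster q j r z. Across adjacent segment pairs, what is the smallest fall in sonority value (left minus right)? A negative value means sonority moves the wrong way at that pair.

/q/ — plosive, sonority 1.
/j/ — semivowel, sonority 5.
/r/ — liquid, sonority 4.
/z/ — fricative, sonority 2.
/q/→/j/: change -4.
/j/→/r/: change +1.
/r/→/z/: change +2.
Minimum = -4.

-4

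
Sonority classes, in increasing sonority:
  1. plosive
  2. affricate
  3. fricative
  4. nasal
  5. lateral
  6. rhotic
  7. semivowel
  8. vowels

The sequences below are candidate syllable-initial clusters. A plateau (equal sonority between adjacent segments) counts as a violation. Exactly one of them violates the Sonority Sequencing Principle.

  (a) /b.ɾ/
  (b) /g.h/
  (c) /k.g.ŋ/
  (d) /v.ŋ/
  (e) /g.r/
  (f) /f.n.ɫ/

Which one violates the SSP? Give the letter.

c

(a) /b.ɾ/: profile 1-6 — obeys.
(b) /g.h/: profile 1-3 — obeys.
(c) /k.g.ŋ/: profile 1-1-4 — violates.
(d) /v.ŋ/: profile 3-4 — obeys.
(e) /g.r/: profile 1-6 — obeys.
(f) /f.n.ɫ/: profile 3-4-5 — obeys.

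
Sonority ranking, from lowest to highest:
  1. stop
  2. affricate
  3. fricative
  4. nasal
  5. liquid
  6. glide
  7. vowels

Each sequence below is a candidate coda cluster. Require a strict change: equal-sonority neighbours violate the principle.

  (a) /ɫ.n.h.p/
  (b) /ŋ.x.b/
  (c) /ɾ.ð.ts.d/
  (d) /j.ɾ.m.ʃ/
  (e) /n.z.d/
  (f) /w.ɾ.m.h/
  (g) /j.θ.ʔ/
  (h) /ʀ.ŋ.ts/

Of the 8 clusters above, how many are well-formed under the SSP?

(a) /ɫ.n.h.p/: profile 5-4-3-1 — obeys.
(b) /ŋ.x.b/: profile 4-3-1 — obeys.
(c) /ɾ.ð.ts.d/: profile 5-3-2-1 — obeys.
(d) /j.ɾ.m.ʃ/: profile 6-5-4-3 — obeys.
(e) /n.z.d/: profile 4-3-1 — obeys.
(f) /w.ɾ.m.h/: profile 6-5-4-3 — obeys.
(g) /j.θ.ʔ/: profile 6-3-1 — obeys.
(h) /ʀ.ŋ.ts/: profile 5-4-2 — obeys.

8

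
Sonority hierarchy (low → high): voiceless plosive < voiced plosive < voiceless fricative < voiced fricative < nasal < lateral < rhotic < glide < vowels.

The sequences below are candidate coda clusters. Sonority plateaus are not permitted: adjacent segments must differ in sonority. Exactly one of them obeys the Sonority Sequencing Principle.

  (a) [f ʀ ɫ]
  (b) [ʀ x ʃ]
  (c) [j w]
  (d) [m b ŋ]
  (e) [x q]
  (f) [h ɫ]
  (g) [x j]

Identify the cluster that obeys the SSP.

(a) 3-7-6 → violates
(b) 7-3-3 → violates
(c) 8-8 → violates
(d) 5-2-5 → violates
(e) 3-1 → obeys
(f) 3-6 → violates
(g) 3-8 → violates

e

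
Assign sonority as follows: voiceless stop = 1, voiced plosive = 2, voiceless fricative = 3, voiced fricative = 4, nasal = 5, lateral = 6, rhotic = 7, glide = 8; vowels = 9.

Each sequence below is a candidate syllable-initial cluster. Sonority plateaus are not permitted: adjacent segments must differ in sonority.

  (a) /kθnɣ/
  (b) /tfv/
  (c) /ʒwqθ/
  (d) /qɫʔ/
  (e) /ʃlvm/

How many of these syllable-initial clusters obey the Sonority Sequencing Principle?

1

(a) sonority 1-3-5-4: ill-formed.
(b) sonority 1-3-4: well-formed.
(c) sonority 4-8-1-3: ill-formed.
(d) sonority 1-6-1: ill-formed.
(e) sonority 3-6-4-5: ill-formed.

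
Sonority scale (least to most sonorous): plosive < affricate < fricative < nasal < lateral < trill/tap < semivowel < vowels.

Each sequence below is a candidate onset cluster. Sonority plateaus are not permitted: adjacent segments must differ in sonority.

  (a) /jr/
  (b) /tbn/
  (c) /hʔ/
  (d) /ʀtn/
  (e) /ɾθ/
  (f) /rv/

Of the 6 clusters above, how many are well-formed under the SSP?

(a) 7-6 → violates
(b) 1-1-4 → violates
(c) 3-1 → violates
(d) 6-1-4 → violates
(e) 6-3 → violates
(f) 6-3 → violates

0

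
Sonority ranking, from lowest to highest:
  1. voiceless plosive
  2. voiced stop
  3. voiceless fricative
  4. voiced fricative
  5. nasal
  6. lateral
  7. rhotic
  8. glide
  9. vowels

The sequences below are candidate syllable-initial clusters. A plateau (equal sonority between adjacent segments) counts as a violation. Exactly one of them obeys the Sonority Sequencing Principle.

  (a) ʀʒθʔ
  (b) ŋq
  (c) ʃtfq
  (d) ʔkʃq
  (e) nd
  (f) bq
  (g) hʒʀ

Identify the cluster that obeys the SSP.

g

(a) sonority 7-4-3-1: ill-formed.
(b) sonority 5-1: ill-formed.
(c) sonority 3-1-3-1: ill-formed.
(d) sonority 1-1-3-1: ill-formed.
(e) sonority 5-2: ill-formed.
(f) sonority 2-1: ill-formed.
(g) sonority 3-4-7: well-formed.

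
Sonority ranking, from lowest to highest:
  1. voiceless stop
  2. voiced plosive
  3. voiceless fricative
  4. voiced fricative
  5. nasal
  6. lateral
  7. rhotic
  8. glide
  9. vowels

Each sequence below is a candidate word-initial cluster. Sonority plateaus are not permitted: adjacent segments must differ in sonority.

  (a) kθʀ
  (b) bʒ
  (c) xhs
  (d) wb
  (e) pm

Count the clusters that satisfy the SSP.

(a) sonority 1-3-7: well-formed.
(b) sonority 2-4: well-formed.
(c) sonority 3-3-3: ill-formed.
(d) sonority 8-2: ill-formed.
(e) sonority 1-5: well-formed.

3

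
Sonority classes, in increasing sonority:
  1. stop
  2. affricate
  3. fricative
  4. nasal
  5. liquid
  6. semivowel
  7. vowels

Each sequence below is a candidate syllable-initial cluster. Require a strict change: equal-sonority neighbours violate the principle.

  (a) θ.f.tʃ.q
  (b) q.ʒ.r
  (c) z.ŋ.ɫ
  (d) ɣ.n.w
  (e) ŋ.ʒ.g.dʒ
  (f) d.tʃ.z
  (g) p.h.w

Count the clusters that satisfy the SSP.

(a) θ.f.tʃ.q: profile 3-3-2-1 — violates.
(b) q.ʒ.r: profile 1-3-5 — obeys.
(c) z.ŋ.ɫ: profile 3-4-5 — obeys.
(d) ɣ.n.w: profile 3-4-6 — obeys.
(e) ŋ.ʒ.g.dʒ: profile 4-3-1-2 — violates.
(f) d.tʃ.z: profile 1-2-3 — obeys.
(g) p.h.w: profile 1-3-6 — obeys.

5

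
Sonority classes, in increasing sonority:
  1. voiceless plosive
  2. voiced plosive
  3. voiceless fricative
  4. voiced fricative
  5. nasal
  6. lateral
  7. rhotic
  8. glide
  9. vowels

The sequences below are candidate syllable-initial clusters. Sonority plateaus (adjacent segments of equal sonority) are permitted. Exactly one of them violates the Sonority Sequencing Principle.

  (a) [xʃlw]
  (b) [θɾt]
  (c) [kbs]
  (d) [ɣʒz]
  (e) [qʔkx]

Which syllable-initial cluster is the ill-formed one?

b

(a) 3-3-6-8 → obeys
(b) 3-7-1 → violates
(c) 1-2-3 → obeys
(d) 4-4-4 → obeys
(e) 1-1-1-3 → obeys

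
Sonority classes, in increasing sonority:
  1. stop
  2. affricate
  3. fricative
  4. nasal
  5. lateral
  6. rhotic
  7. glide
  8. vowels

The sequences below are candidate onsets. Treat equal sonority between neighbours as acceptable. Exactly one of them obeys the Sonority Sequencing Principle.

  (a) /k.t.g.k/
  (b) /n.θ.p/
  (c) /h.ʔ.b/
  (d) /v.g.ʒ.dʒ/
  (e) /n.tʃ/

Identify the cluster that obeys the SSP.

a

(a) sonority 1-1-1-1: well-formed.
(b) sonority 4-3-1: ill-formed.
(c) sonority 3-1-1: ill-formed.
(d) sonority 3-1-3-2: ill-formed.
(e) sonority 4-2: ill-formed.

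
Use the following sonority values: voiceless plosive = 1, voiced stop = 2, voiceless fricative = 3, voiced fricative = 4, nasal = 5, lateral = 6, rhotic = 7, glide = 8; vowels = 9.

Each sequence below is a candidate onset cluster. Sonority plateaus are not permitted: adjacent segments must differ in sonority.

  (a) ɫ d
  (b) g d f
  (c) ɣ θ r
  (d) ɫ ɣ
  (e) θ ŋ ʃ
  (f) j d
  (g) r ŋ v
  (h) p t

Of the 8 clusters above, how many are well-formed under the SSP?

0

(a) ɫ d: profile 6-2 — violates.
(b) g d f: profile 2-2-3 — violates.
(c) ɣ θ r: profile 4-3-7 — violates.
(d) ɫ ɣ: profile 6-4 — violates.
(e) θ ŋ ʃ: profile 3-5-3 — violates.
(f) j d: profile 8-2 — violates.
(g) r ŋ v: profile 7-5-4 — violates.
(h) p t: profile 1-1 — violates.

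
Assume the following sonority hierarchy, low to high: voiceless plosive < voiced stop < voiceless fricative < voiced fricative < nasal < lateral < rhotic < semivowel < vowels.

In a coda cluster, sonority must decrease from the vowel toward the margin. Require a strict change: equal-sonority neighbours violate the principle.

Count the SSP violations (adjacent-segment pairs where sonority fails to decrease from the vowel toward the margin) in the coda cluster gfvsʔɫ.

3

/g/: voiced stop = 2.
/f/: voiceless fricative = 3.
/v/: voiced fricative = 4.
/s/: voiceless fricative = 3.
/ʔ/: voiceless plosive = 1.
/ɫ/: lateral = 6.
/g/→/f/: 2→3 (does not fall) — violation.
/f/→/v/: 3→4 (does not fall) — violation.
/v/→/s/: 4→3 (falls) — ok.
/s/→/ʔ/: 3→1 (falls) — ok.
/ʔ/→/ɫ/: 1→6 (does not fall) — violation.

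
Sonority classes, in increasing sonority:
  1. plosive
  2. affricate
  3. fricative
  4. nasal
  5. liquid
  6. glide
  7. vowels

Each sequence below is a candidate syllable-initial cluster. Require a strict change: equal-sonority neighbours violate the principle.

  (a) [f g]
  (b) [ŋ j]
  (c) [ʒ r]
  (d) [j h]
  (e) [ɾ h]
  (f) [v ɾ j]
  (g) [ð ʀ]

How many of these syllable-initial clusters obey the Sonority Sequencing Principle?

(a) sonority 3-1: ill-formed.
(b) sonority 4-6: well-formed.
(c) sonority 3-5: well-formed.
(d) sonority 6-3: ill-formed.
(e) sonority 5-3: ill-formed.
(f) sonority 3-5-6: well-formed.
(g) sonority 3-5: well-formed.

4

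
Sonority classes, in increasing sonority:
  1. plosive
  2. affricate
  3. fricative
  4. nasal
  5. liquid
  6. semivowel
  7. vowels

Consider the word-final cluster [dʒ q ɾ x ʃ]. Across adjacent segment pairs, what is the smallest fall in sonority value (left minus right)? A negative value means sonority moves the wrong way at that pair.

-4

/dʒ/ is an affricate (sonority 2).
/q/ is a plosive (sonority 1).
/ɾ/ is a liquid (sonority 5).
/x/ is a fricative (sonority 3).
/ʃ/ is a fricative (sonority 3).
/dʒ/→/q/: change +1.
/q/→/ɾ/: change -4.
/ɾ/→/x/: change +2.
/x/→/ʃ/: change +0.
Minimum = -4.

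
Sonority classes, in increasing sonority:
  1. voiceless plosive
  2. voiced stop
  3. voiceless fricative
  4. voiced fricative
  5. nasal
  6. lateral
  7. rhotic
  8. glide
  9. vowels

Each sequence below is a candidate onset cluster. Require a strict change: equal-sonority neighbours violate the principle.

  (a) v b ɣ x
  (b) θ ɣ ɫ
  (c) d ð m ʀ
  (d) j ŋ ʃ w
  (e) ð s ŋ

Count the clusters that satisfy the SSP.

(a) v b ɣ x: profile 4-2-4-3 — violates.
(b) θ ɣ ɫ: profile 3-4-6 — obeys.
(c) d ð m ʀ: profile 2-4-5-7 — obeys.
(d) j ŋ ʃ w: profile 8-5-3-8 — violates.
(e) ð s ŋ: profile 4-3-5 — violates.

2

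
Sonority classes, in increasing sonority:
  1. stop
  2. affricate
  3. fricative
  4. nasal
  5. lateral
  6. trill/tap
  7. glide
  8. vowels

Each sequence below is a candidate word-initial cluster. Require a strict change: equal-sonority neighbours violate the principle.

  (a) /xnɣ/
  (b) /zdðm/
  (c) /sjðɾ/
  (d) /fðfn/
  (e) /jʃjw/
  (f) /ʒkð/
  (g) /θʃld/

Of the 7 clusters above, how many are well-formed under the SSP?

(a) sonority 3-4-3: ill-formed.
(b) sonority 3-1-3-4: ill-formed.
(c) sonority 3-7-3-6: ill-formed.
(d) sonority 3-3-3-4: ill-formed.
(e) sonority 7-3-7-7: ill-formed.
(f) sonority 3-1-3: ill-formed.
(g) sonority 3-3-5-1: ill-formed.

0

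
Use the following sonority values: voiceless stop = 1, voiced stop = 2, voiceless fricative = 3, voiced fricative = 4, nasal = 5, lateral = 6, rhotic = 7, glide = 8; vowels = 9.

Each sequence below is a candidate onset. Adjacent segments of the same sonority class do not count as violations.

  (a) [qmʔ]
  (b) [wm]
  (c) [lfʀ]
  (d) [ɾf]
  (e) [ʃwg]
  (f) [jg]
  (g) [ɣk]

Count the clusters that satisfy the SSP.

0

(a) 1-5-1 → violates
(b) 8-5 → violates
(c) 6-3-7 → violates
(d) 7-3 → violates
(e) 3-8-2 → violates
(f) 8-2 → violates
(g) 4-1 → violates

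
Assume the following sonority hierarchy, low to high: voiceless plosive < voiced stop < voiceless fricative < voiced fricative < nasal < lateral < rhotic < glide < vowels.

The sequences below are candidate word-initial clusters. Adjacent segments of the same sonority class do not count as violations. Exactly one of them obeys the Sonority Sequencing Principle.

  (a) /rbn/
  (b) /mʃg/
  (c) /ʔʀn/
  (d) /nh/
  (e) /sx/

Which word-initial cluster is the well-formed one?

e

(a) 7-2-5 → violates
(b) 5-3-2 → violates
(c) 1-7-5 → violates
(d) 5-3 → violates
(e) 3-3 → obeys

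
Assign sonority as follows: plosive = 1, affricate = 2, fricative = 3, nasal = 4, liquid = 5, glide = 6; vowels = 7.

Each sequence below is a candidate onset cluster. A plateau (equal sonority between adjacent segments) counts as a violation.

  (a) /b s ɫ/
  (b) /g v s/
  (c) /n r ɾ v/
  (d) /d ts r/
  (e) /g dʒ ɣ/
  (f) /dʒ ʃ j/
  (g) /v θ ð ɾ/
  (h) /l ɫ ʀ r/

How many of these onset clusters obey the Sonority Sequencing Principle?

(a) 1-3-5 → obeys
(b) 1-3-3 → violates
(c) 4-5-5-3 → violates
(d) 1-2-5 → obeys
(e) 1-2-3 → obeys
(f) 2-3-6 → obeys
(g) 3-3-3-5 → violates
(h) 5-5-5-5 → violates

4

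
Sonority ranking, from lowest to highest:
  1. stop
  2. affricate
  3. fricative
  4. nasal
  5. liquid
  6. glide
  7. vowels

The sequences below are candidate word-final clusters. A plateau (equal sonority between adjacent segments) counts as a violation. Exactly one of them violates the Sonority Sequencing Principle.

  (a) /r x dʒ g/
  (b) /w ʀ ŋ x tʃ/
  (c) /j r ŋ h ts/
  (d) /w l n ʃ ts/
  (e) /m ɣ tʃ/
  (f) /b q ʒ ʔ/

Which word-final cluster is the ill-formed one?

f

(a) 5-3-2-1 → obeys
(b) 6-5-4-3-2 → obeys
(c) 6-5-4-3-2 → obeys
(d) 6-5-4-3-2 → obeys
(e) 4-3-2 → obeys
(f) 1-1-3-1 → violates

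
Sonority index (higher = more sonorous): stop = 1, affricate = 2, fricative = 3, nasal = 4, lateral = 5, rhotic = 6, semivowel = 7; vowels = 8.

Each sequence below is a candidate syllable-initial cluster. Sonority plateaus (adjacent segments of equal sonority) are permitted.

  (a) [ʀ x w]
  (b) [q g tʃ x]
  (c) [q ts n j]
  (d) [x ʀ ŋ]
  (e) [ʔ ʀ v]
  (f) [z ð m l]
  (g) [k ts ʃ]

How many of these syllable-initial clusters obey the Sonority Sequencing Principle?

4

(a) [ʀ x w]: profile 6-3-7 — violates.
(b) [q g tʃ x]: profile 1-1-2-3 — obeys.
(c) [q ts n j]: profile 1-2-4-7 — obeys.
(d) [x ʀ ŋ]: profile 3-6-4 — violates.
(e) [ʔ ʀ v]: profile 1-6-3 — violates.
(f) [z ð m l]: profile 3-3-4-5 — obeys.
(g) [k ts ʃ]: profile 1-2-3 — obeys.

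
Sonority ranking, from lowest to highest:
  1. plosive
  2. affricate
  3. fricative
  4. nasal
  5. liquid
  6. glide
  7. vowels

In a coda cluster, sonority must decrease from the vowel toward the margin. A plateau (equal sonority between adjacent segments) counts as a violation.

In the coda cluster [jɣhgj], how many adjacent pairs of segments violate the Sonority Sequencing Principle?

/j/: glide = 6.
/ɣ/: fricative = 3.
/h/: fricative = 3.
/g/: plosive = 1.
/j/: glide = 6.
/j/→/ɣ/: 6→3 (falls) — ok.
/ɣ/→/h/: 3→3 (plateau) — violation.
/h/→/g/: 3→1 (falls) — ok.
/g/→/j/: 1→6 (does not fall) — violation.

2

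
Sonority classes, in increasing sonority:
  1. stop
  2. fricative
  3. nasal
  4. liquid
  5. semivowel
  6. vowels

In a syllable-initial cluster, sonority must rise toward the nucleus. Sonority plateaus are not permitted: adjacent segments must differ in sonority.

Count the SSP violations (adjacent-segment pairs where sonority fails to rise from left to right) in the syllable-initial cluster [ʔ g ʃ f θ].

/ʔ/ is a stop (sonority 1).
/g/ is a stop (sonority 1).
/ʃ/ is a fricative (sonority 2).
/f/ is a fricative (sonority 2).
/θ/ is a fricative (sonority 2).
/ʔ/→/g/: 1→1 (plateau) — violation.
/g/→/ʃ/: 1→2 (rises) — ok.
/ʃ/→/f/: 2→2 (plateau) — violation.
/f/→/θ/: 2→2 (plateau) — violation.

3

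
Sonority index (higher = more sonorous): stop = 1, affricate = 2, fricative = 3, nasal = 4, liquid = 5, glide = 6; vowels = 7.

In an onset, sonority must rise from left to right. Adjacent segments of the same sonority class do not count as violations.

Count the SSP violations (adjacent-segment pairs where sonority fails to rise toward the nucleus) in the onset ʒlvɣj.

1

/ʒ/: fricative = 3.
/l/: liquid = 5.
/v/: fricative = 3.
/ɣ/: fricative = 3.
/j/: glide = 6.
/ʒ/→/l/: 3→5 (rises) — ok.
/l/→/v/: 5→3 (does not rise) — violation.
/v/→/ɣ/: 3→3 (plateau, allowed) — ok.
/ɣ/→/j/: 3→6 (rises) — ok.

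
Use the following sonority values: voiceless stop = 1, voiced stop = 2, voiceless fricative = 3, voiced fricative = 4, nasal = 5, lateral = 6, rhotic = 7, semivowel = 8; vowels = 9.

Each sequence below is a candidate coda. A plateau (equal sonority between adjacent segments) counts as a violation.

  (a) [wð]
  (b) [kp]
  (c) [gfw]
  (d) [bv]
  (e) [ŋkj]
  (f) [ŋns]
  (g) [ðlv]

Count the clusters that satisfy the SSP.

1

(a) [wð]: profile 8-4 — obeys.
(b) [kp]: profile 1-1 — violates.
(c) [gfw]: profile 2-3-8 — violates.
(d) [bv]: profile 2-4 — violates.
(e) [ŋkj]: profile 5-1-8 — violates.
(f) [ŋns]: profile 5-5-3 — violates.
(g) [ðlv]: profile 4-6-4 — violates.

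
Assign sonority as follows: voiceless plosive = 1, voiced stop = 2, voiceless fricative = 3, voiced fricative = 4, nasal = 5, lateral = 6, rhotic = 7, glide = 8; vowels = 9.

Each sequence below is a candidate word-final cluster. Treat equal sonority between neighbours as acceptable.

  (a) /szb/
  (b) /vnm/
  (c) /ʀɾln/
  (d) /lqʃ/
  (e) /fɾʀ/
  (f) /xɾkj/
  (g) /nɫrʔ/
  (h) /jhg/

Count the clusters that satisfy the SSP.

(a) 3-4-2 → violates
(b) 4-5-5 → violates
(c) 7-7-6-5 → obeys
(d) 6-1-3 → violates
(e) 3-7-7 → violates
(f) 3-7-1-8 → violates
(g) 5-6-7-1 → violates
(h) 8-3-2 → obeys

2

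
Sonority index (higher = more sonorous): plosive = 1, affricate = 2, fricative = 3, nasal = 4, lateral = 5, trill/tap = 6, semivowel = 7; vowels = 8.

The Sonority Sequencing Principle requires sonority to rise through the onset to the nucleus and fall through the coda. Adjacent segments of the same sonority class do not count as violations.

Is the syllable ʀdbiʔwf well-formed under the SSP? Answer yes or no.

no

Onset: /ʀ/ is a trill/tap (sonority 6), /d/ is a plosive (sonority 1), /b/ is a plosive (sonority 1); then the nucleus /i/ (sonority 8).
Onset profile 6-1-1-8 — does not rise throughout.
Coda: /ʔ/ is a plosive (sonority 1), /w/ is a semivowel (sonority 7), /f/ is a fricative (sonority 3).
Coda profile 8-1-7-3 — does not fall throughout.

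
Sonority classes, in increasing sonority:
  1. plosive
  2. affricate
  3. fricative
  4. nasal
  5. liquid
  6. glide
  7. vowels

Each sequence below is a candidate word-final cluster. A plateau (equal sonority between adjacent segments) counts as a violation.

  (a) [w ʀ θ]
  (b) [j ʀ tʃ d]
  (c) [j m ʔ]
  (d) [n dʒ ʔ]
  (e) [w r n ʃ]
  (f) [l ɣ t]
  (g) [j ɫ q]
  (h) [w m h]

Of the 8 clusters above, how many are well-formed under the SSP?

8

(a) 6-5-3 → obeys
(b) 6-5-2-1 → obeys
(c) 6-4-1 → obeys
(d) 4-2-1 → obeys
(e) 6-5-4-3 → obeys
(f) 5-3-1 → obeys
(g) 6-5-1 → obeys
(h) 6-4-3 → obeys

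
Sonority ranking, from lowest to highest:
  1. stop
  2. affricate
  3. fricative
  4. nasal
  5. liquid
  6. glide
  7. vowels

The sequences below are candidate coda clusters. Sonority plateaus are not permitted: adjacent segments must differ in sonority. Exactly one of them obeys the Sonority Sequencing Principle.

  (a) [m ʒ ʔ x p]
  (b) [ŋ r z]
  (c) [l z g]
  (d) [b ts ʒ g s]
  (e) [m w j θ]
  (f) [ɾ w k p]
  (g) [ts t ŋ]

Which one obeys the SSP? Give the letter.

(a) sonority 4-3-1-3-1: ill-formed.
(b) sonority 4-5-3: ill-formed.
(c) sonority 5-3-1: well-formed.
(d) sonority 1-2-3-1-3: ill-formed.
(e) sonority 4-6-6-3: ill-formed.
(f) sonority 5-6-1-1: ill-formed.
(g) sonority 2-1-4: ill-formed.

c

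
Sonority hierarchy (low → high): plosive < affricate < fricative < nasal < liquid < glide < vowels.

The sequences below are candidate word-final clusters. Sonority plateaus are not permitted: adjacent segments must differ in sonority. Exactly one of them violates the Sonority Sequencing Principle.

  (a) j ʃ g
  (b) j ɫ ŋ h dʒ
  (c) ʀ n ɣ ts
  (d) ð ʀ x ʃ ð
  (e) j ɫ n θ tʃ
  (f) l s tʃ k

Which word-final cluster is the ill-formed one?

d

(a) sonority 6-3-1: well-formed.
(b) sonority 6-5-4-3-2: well-formed.
(c) sonority 5-4-3-2: well-formed.
(d) sonority 3-5-3-3-3: ill-formed.
(e) sonority 6-5-4-3-2: well-formed.
(f) sonority 5-3-2-1: well-formed.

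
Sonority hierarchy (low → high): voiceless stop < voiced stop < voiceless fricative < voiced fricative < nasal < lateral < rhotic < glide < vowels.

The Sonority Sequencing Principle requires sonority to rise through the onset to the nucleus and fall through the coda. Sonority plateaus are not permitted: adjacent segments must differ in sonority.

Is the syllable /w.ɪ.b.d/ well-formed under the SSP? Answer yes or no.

Onset: /w/ is a glide (sonority 8); then the nucleus /ɪ/ (sonority 9).
Onset profile 8-9 — rises to the nucleus.
Coda: /b/ is a voiced stop (sonority 2), /d/ is a voiced stop (sonority 2).
Coda profile 9-2-2 — does not strictly fall throughout.

no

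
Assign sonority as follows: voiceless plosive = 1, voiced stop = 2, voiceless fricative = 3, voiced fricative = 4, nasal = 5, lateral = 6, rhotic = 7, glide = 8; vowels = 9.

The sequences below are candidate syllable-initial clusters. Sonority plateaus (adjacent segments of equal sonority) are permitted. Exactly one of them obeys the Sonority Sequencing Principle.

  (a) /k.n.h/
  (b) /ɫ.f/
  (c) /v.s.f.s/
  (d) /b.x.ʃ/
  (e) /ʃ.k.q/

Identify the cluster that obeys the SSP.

(a) sonority 1-5-3: ill-formed.
(b) sonority 6-3: ill-formed.
(c) sonority 4-3-3-3: ill-formed.
(d) sonority 2-3-3: well-formed.
(e) sonority 3-1-1: ill-formed.

d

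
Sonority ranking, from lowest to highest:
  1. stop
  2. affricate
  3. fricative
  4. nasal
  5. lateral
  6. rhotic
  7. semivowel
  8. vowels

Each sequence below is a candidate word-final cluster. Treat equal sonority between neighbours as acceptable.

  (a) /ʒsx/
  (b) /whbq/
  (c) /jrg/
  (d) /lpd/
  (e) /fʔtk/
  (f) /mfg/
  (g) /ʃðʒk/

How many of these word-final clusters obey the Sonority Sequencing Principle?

7

(a) /ʒsx/: profile 3-3-3 — obeys.
(b) /whbq/: profile 7-3-1-1 — obeys.
(c) /jrg/: profile 7-6-1 — obeys.
(d) /lpd/: profile 5-1-1 — obeys.
(e) /fʔtk/: profile 3-1-1-1 — obeys.
(f) /mfg/: profile 4-3-1 — obeys.
(g) /ʃðʒk/: profile 3-3-3-1 — obeys.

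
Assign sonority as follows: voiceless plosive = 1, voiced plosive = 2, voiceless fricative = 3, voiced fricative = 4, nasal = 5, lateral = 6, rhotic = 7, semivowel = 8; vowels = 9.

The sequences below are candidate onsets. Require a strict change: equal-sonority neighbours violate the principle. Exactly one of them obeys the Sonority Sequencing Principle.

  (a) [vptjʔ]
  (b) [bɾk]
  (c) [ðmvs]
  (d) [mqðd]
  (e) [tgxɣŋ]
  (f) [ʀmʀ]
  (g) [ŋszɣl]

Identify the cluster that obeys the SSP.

(a) [vptjʔ]: profile 4-1-1-8-1 — violates.
(b) [bɾk]: profile 2-7-1 — violates.
(c) [ðmvs]: profile 4-5-4-3 — violates.
(d) [mqðd]: profile 5-1-4-2 — violates.
(e) [tgxɣŋ]: profile 1-2-3-4-5 — obeys.
(f) [ʀmʀ]: profile 7-5-7 — violates.
(g) [ŋszɣl]: profile 5-3-4-4-6 — violates.

e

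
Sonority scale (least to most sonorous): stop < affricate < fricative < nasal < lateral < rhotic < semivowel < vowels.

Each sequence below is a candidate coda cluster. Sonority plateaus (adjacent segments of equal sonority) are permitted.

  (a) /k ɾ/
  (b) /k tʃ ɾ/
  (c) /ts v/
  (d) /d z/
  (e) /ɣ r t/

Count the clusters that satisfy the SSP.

(a) /k ɾ/: profile 1-6 — violates.
(b) /k tʃ ɾ/: profile 1-2-6 — violates.
(c) /ts v/: profile 2-3 — violates.
(d) /d z/: profile 1-3 — violates.
(e) /ɣ r t/: profile 3-6-1 — violates.

0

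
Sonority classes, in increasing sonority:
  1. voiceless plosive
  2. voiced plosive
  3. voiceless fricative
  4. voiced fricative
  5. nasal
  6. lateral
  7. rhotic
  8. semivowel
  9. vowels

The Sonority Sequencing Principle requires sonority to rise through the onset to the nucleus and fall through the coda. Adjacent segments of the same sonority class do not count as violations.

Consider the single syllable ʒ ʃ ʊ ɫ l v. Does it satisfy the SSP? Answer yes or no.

no

Onset: /ʒ/ is a voiced fricative (sonority 4), /ʃ/ is a voiceless fricative (sonority 3); then the nucleus /ʊ/ (sonority 9).
Onset profile 4-3-9 — does not rise throughout.
Coda: /ɫ/ is a lateral (sonority 6), /l/ is a lateral (sonority 6), /v/ is a voiced fricative (sonority 4).
Coda profile 9-6-6-4 — falls from the nucleus.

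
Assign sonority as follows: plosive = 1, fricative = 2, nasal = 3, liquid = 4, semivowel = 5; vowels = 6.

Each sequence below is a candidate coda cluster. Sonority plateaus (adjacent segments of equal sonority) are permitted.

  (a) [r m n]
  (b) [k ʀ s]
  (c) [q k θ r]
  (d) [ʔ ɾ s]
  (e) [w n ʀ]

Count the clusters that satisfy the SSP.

(a) [r m n]: profile 4-3-3 — obeys.
(b) [k ʀ s]: profile 1-4-2 — violates.
(c) [q k θ r]: profile 1-1-2-4 — violates.
(d) [ʔ ɾ s]: profile 1-4-2 — violates.
(e) [w n ʀ]: profile 5-3-4 — violates.

1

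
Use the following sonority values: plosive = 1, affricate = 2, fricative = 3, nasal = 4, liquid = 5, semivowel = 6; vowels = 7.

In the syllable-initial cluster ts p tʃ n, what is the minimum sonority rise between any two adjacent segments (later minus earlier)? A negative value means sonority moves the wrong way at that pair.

/ts/ — affricate, sonority 2.
/p/ — plosive, sonority 1.
/tʃ/ — affricate, sonority 2.
/n/ — nasal, sonority 4.
/ts/→/p/: change -1.
/p/→/tʃ/: change +1.
/tʃ/→/n/: change +2.
Minimum = -1.

-1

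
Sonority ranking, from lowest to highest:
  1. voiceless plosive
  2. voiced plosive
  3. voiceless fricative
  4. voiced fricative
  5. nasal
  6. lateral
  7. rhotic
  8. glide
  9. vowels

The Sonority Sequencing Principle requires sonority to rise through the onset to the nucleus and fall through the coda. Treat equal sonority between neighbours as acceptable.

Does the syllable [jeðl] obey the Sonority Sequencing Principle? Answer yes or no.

Onset: /j/ is a glide (sonority 8); then the nucleus /e/ (sonority 9).
Onset profile 8-9 — rises to the nucleus.
Coda: /ð/ is a voiced fricative (sonority 4), /l/ is a lateral (sonority 6).
Coda profile 9-4-6 — does not fall throughout.

no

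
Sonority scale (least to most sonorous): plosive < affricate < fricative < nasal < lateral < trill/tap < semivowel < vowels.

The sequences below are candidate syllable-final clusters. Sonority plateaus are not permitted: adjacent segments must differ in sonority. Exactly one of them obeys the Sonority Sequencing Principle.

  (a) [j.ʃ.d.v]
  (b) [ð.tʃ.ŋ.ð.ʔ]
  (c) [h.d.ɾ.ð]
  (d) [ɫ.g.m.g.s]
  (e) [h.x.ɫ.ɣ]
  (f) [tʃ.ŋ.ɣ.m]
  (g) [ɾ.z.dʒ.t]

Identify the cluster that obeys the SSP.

g

(a) 7-3-1-3 → violates
(b) 3-2-4-3-1 → violates
(c) 3-1-6-3 → violates
(d) 5-1-4-1-3 → violates
(e) 3-3-5-3 → violates
(f) 2-4-3-4 → violates
(g) 6-3-2-1 → obeys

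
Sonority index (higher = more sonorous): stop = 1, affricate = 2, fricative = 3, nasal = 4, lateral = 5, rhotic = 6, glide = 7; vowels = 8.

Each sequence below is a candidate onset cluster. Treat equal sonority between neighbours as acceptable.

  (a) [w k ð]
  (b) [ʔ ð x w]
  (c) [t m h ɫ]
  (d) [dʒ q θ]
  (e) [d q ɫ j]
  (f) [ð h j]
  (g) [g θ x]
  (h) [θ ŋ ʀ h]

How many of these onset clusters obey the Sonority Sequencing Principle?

4

(a) sonority 7-1-3: ill-formed.
(b) sonority 1-3-3-7: well-formed.
(c) sonority 1-4-3-5: ill-formed.
(d) sonority 2-1-3: ill-formed.
(e) sonority 1-1-5-7: well-formed.
(f) sonority 3-3-7: well-formed.
(g) sonority 1-3-3: well-formed.
(h) sonority 3-4-6-3: ill-formed.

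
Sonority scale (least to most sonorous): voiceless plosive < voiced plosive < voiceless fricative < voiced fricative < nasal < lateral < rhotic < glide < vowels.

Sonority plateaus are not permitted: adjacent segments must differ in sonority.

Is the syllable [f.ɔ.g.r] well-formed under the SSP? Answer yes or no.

Onset: /f/ is a voiceless fricative (sonority 3); then the nucleus /ɔ/ (sonority 9).
Onset profile 3-9 — rises to the nucleus.
Coda: /g/ is a voiced plosive (sonority 2), /r/ is a rhotic (sonority 7).
Coda profile 9-2-7 — does not strictly fall throughout.

no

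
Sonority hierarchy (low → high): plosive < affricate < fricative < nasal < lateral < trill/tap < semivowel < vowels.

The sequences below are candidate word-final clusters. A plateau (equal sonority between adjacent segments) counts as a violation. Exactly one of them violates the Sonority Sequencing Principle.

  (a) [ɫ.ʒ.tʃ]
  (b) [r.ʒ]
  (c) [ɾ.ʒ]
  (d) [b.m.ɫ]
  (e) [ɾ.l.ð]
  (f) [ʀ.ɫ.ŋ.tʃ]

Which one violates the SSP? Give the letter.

d

(a) 5-3-2 → obeys
(b) 6-3 → obeys
(c) 6-3 → obeys
(d) 1-4-5 → violates
(e) 6-5-3 → obeys
(f) 6-5-4-2 → obeys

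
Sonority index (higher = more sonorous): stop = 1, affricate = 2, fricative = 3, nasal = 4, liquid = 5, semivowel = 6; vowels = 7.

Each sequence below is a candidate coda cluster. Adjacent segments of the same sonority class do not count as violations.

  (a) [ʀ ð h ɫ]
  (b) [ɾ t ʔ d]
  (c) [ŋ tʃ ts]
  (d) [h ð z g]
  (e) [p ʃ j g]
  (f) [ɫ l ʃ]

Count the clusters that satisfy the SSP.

4

(a) sonority 5-3-3-5: ill-formed.
(b) sonority 5-1-1-1: well-formed.
(c) sonority 4-2-2: well-formed.
(d) sonority 3-3-3-1: well-formed.
(e) sonority 1-3-6-1: ill-formed.
(f) sonority 5-5-3: well-formed.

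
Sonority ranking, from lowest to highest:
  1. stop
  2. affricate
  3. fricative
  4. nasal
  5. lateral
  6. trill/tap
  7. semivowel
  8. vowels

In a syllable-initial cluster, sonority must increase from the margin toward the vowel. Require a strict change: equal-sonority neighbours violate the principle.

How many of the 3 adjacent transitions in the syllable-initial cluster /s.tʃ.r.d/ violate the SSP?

2

/s/: fricative = 3.
/tʃ/: affricate = 2.
/r/: trill/tap = 6.
/d/: stop = 1.
/s/→/tʃ/: 3→2 (does not rise) — violation.
/tʃ/→/r/: 2→6 (rises) — ok.
/r/→/d/: 6→1 (does not rise) — violation.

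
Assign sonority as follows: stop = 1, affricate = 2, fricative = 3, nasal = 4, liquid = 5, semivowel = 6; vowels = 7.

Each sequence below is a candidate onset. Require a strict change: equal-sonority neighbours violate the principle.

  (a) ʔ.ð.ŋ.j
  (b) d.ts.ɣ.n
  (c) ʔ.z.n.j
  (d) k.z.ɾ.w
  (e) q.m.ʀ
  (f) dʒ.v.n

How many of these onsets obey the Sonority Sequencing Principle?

6

(a) sonority 1-3-4-6: well-formed.
(b) sonority 1-2-3-4: well-formed.
(c) sonority 1-3-4-6: well-formed.
(d) sonority 1-3-5-6: well-formed.
(e) sonority 1-4-5: well-formed.
(f) sonority 2-3-4: well-formed.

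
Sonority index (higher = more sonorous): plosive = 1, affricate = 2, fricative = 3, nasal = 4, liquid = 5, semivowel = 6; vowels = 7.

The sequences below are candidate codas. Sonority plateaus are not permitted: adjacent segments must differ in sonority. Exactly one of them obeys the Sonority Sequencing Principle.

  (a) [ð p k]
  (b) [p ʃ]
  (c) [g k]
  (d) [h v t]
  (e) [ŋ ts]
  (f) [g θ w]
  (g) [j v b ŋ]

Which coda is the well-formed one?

(a) [ð p k]: profile 3-1-1 — violates.
(b) [p ʃ]: profile 1-3 — violates.
(c) [g k]: profile 1-1 — violates.
(d) [h v t]: profile 3-3-1 — violates.
(e) [ŋ ts]: profile 4-2 — obeys.
(f) [g θ w]: profile 1-3-6 — violates.
(g) [j v b ŋ]: profile 6-3-1-4 — violates.

e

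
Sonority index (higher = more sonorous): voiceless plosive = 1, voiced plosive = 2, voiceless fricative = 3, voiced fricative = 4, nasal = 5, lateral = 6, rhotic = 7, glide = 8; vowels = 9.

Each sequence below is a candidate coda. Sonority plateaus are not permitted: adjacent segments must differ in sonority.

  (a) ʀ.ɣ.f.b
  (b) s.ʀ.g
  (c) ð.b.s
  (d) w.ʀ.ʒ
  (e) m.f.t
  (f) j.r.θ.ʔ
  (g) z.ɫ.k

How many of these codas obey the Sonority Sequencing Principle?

(a) sonority 7-4-3-2: well-formed.
(b) sonority 3-7-2: ill-formed.
(c) sonority 4-2-3: ill-formed.
(d) sonority 8-7-4: well-formed.
(e) sonority 5-3-1: well-formed.
(f) sonority 8-7-3-1: well-formed.
(g) sonority 4-6-1: ill-formed.

4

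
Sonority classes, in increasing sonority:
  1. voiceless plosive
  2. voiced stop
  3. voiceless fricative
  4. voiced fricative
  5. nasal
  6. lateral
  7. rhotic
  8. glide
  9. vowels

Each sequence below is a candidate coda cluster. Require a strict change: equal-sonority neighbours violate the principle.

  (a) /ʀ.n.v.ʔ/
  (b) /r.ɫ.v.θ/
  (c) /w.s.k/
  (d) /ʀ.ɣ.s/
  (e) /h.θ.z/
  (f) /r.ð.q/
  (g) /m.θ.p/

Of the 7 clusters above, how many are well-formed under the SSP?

6

(a) sonority 7-5-4-1: well-formed.
(b) sonority 7-6-4-3: well-formed.
(c) sonority 8-3-1: well-formed.
(d) sonority 7-4-3: well-formed.
(e) sonority 3-3-4: ill-formed.
(f) sonority 7-4-1: well-formed.
(g) sonority 5-3-1: well-formed.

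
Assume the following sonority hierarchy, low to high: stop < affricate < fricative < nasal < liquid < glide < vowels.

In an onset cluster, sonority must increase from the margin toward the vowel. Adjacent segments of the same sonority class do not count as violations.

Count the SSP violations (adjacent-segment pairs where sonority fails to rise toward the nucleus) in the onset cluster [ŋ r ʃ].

/ŋ/ — nasal, sonority 4.
/r/ — liquid, sonority 5.
/ʃ/ — fricative, sonority 3.
/ŋ/→/r/: 4→5 (rises) — ok.
/r/→/ʃ/: 5→3 (does not rise) — violation.

1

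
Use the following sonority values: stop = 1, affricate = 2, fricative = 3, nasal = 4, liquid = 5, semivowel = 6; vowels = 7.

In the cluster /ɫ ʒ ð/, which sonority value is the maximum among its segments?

5

/ɫ/ — liquid, sonority 5.
/ʒ/ — fricative, sonority 3.
/ð/ — fricative, sonority 3.
The maximum is 5.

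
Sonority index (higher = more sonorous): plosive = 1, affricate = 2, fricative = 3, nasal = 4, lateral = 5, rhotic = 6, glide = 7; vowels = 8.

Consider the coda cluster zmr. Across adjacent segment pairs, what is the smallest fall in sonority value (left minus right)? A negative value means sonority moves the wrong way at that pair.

/z/ is a fricative (sonority 3).
/m/ is a nasal (sonority 4).
/r/ is a rhotic (sonority 6).
/z/→/m/: change -1.
/m/→/r/: change -2.
Minimum = -2.

-2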